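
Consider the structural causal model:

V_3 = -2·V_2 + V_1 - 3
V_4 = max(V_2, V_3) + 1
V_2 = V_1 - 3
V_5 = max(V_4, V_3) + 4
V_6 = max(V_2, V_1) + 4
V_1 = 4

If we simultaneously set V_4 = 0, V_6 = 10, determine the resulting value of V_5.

4

Setting V_4 = 0, V_6 = 10 by intervention discards those variables' equations.
V_2 = V_1 - 3  [with V_1=4]  = 1
V_3 = -2·V_2 + V_1 - 3  [with V_2=1, V_1=4]  = -1
V_5 = max(V_4, V_3) + 4  [with V_4=0, V_3=-1]  = 4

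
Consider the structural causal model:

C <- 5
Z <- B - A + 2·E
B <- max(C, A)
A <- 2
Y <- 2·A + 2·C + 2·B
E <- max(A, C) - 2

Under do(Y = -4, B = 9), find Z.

The joint intervention fixes Y = -4, B = 9, removing each variable's own equation.
E = max(A, C) - 2  [with A=2, C=5]  = 3
Z = B - A + 2·E  [with B=9, A=2, E=3]  = 13

13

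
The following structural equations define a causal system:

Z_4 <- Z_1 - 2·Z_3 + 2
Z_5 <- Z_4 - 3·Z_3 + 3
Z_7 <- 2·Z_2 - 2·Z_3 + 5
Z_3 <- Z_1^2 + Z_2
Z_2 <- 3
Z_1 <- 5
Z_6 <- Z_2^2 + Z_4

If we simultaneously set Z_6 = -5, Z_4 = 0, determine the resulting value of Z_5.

-81

Setting Z_6 = -5, Z_4 = 0 by intervention discards those variables' equations.
Z_3 = Z_1^2 + Z_2  [with Z_1=5, Z_2=3]  = 28
Z_5 = Z_4 - 3·Z_3 + 3  [with Z_4=0, Z_3=28]  = -81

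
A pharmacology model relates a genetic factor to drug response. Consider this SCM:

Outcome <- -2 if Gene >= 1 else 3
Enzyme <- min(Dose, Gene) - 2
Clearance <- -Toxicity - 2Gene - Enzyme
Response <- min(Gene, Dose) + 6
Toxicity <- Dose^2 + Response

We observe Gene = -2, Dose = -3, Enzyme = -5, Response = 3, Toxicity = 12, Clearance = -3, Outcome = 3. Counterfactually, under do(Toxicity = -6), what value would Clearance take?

The intervention breaks the incoming arrows to Toxicity: Toxicity <- Dose^2 + Response no longer applies, and Toxicity = -6.
Enzyme = min(Dose, Gene) - 2  [with Dose=-3, Gene=-2]  = -5
Clearance = -Toxicity - 2Gene - Enzyme  [with Toxicity=-6, Gene=-2, Enzyme=-5]  = 15

15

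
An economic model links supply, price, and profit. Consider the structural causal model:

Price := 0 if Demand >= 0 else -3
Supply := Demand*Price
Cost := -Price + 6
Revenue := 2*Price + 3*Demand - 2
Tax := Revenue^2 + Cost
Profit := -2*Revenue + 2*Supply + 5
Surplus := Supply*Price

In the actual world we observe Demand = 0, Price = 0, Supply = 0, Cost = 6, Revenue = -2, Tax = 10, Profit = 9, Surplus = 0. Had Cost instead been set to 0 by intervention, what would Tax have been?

4

Under do(Cost=0), the mechanism Cost := -Price + 6 is discarded; Cost is fixed at 0.
Price = 0 if Demand >= 0 else -3  [with Demand=0]  = 0
Revenue = 2*Price + 3*Demand - 2  [with Price=0, Demand=0]  = -2
Tax = Revenue^2 + Cost  [with Revenue=-2, Cost=0]  = 4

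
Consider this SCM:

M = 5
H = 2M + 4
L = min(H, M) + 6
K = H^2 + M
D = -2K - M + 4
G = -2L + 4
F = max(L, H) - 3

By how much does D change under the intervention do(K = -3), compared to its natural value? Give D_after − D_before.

408

Intervening sets K = -3 and removes its equation (K = H^2 + M).
D = -2K - M + 4  [with K=-3, M=5]  = 5
Without intervention: H = 2M + 4  [with M=5]  = 14; K = H^2 + M  [with H=14, M=5]  = 201; D = -2K - M + 4  [with K=201, M=5]  = -403.
Change = 5 − (-403) = 408.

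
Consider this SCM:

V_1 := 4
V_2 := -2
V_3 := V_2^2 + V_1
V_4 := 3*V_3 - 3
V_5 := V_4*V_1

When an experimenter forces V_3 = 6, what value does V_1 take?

4

Under do(V_3=6), the mechanism V_3 := V_2^2 + V_1 is discarded; V_3 is fixed at 6.
V_1 is not downstream of the intervention, so its value is determined by the original equations.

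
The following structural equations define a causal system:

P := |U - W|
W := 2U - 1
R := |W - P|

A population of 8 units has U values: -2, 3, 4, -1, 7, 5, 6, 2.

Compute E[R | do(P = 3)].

Every unit gets P=3 under the intervention. R values become 8, 2, 4, 6, 10, 6, 8, 0; E[R|do(P=3)] = 5.5.

5.5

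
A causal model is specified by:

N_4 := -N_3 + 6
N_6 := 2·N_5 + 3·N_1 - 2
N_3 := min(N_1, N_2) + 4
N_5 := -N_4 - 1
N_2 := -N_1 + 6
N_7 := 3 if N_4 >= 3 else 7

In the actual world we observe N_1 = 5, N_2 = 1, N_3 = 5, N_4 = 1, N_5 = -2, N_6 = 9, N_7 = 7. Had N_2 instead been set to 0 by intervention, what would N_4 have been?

Under do(N_2=0), the mechanism N_2 := -N_1 + 6 is discarded; N_2 is fixed at 0.
N_3 = min(N_1, N_2) + 4  [with N_1=5, N_2=0]  = 4
N_4 = -N_3 + 6  [with N_3=4]  = 2

2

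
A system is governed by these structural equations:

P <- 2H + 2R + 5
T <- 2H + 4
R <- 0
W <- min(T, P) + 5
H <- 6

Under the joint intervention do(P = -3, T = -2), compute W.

2

The joint intervention fixes P = -3, T = -2, removing each variable's own equation.
W = min(T, P) + 5  [with T=-2, P=-3]  = 2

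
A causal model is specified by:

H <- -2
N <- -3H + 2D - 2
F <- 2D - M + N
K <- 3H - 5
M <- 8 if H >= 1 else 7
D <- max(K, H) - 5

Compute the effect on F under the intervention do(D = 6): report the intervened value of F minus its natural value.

52

The intervention breaks the incoming arrows to D: D <- max(K, H) - 5 no longer applies, and D = 6.
M = 8 if H >= 1 else 7  [with H=-2]  = 7
N = -3H + 2D - 2  [with H=-2, D=6]  = 16
F = 2D - M + N  [with D=6, M=7, N=16]  = 21
Without intervention: K = 3H - 5  [with H=-2]  = -11; D = max(K, H) - 5  [with K=-11, H=-2]  = -7; M = 8 if H >= 1 else 7  [with H=-2]  = 7; N = -3H + 2D - 2  [with H=-2, D=-7]  = -10; F = 2D - M + N  [with D=-7, M=7, N=-10]  = -31.
Change = 21 − (-31) = 52.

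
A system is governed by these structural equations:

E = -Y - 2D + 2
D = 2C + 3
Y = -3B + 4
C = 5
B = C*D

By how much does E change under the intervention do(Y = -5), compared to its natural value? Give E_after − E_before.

-186

Intervening sets Y = -5 and removes its equation (Y = -3B + 4).
D = 2C + 3  [with C=5]  = 13
E = -Y - 2D + 2  [with Y=-5, D=13]  = -19
Without intervention: D = 2C + 3  [with C=5]  = 13; B = C*D  [with C=5, D=13]  = 65; Y = -3B + 4  [with B=65]  = -191; E = -Y - 2D + 2  [with Y=-191, D=13]  = 167.
Change = -19 − 167 = -186.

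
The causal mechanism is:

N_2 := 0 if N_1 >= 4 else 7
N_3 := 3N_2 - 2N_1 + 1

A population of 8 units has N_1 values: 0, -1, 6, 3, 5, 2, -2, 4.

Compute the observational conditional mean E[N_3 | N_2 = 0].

-9

E[N_3|N_2=0] averages over only the 3 units with N_2=0 (N_1 = 6, 5, 4): N_3 = -11, -9, -7, mean -9.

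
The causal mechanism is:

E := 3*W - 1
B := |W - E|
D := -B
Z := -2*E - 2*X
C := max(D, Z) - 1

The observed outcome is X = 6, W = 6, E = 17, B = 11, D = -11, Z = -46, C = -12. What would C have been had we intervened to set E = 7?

The intervention breaks the incoming arrows to E: E := 3*W - 1 no longer applies, and E = 7.
B = |W - E|  [with W=6, E=7]  = 1
D = -B  [with B=1]  = -1
Z = -2*E - 2*X  [with E=7, X=6]  = -26
C = max(D, Z) - 1  [with D=-1, Z=-26]  = -2

-2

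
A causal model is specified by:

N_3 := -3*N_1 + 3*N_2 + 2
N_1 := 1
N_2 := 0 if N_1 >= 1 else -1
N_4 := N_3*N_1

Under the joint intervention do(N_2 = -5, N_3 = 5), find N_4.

5

Setting N_2 = -5, N_3 = 5 by intervention discards those variables' equations.
N_4 = N_3*N_1  [with N_3=5, N_1=1]  = 5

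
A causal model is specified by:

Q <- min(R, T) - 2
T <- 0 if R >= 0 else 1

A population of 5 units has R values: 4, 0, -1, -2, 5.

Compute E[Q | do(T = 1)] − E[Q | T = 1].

Every unit gets T=1 under the intervention. Q values become -1, -2, -3, -4, -1; E[Q|do(T=1)] = -2.2.
Observing T=1 restricts to units where T's equation naturally yields 1: R ∈ {-1, -2}. In that subpopulation Q = -3, -4, mean -3.5.
Difference = -2.2 − (-3.5) = 1.3.

1.3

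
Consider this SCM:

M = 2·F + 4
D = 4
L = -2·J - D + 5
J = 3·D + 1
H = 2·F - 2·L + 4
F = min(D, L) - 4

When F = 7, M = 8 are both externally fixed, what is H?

The joint intervention fixes F = 7, M = 8, removing each variable's own equation.
J = 3·D + 1  [with D=4]  = 13
L = -2·J - D + 5  [with J=13, D=4]  = -25
H = 2·F - 2·L + 4  [with F=7, L=-25]  = 68

68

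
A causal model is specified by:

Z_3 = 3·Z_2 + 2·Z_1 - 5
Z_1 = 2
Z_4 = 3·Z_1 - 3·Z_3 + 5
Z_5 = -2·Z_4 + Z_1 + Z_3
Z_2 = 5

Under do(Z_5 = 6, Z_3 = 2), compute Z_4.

5

Under do(Z_5 = 6, Z_3 = 2), each intervened variable's structural equation is replaced by its fixed value.
Z_4 = 3·Z_1 - 3·Z_3 + 5  [with Z_1=2, Z_3=2]  = 5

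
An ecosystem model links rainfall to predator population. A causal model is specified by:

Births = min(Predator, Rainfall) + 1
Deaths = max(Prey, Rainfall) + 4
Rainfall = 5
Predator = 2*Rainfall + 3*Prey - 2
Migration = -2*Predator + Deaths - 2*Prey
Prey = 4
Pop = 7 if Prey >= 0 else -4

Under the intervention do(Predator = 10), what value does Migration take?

-19

The intervention breaks the incoming arrows to Predator: Predator = 2*Rainfall + 3*Prey - 2 no longer applies, and Predator = 10.
Deaths = max(Prey, Rainfall) + 4  [with Prey=4, Rainfall=5]  = 9
Migration = -2*Predator + Deaths - 2*Prey  [with Predator=10, Deaths=9, Prey=4]  = -19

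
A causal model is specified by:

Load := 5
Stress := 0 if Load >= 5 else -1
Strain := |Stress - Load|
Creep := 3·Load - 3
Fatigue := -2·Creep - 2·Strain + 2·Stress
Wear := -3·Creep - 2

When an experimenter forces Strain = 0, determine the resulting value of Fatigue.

The intervention breaks the incoming arrows to Strain: Strain := |Stress - Load| no longer applies, and Strain = 0.
Stress = 0 if Load >= 5 else -1  [with Load=5]  = 0
Creep = 3·Load - 3  [with Load=5]  = 12
Fatigue = -2·Creep - 2·Strain + 2·Stress  [with Creep=12, Strain=0, Stress=0]  = -24

-24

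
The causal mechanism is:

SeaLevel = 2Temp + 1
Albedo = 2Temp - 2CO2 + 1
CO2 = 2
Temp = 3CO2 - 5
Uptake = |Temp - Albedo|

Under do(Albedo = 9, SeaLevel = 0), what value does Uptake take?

Setting Albedo = 9, SeaLevel = 0 by intervention discards those variables' equations.
Temp = 3CO2 - 5  [with CO2=2]  = 1
Uptake = |Temp - Albedo|  [with Temp=1, Albedo=9]  = 8

8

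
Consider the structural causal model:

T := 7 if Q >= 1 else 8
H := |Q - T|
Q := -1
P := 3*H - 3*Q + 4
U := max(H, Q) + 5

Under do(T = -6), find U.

10

Under do(T=-6), the mechanism T := 7 if Q >= 1 else 8 is discarded; T is fixed at -6.
H = |Q - T|  [with Q=-1, T=-6]  = 5
U = max(H, Q) + 5  [with H=5, Q=-1]  = 10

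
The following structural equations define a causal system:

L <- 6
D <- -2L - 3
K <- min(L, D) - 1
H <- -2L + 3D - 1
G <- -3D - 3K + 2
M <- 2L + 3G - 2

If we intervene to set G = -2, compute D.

Under do(G=-2), the mechanism G <- -3D - 3K + 2 is discarded; G is fixed at -2.
No directed path runs from G to D, so D keeps its natural value.
D = -2L - 3  [with L=6]  = -15

-15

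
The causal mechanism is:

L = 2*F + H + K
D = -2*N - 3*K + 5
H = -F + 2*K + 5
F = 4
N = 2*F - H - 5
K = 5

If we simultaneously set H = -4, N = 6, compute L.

The joint intervention fixes H = -4, N = 6, removing each variable's own equation.
L = 2*F + H + K  [with F=4, H=-4, K=5]  = 9

9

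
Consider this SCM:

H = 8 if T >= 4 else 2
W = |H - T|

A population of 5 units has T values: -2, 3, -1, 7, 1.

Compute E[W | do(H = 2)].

The intervention sets H=2 in all 5 units regardless of T. Recomputing W per unit gives 4, 1, 3, 5, 1; average 2.8.

2.8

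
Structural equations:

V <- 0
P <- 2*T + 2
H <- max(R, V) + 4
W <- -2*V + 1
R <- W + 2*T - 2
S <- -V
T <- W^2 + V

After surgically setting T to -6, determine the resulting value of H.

The intervention breaks the incoming arrows to T: T <- W^2 + V no longer applies, and T = -6.
W = -2*V + 1  [with V=0]  = 1
R = W + 2*T - 2  [with W=1, T=-6]  = -13
H = max(R, V) + 4  [with R=-13, V=0]  = 4

4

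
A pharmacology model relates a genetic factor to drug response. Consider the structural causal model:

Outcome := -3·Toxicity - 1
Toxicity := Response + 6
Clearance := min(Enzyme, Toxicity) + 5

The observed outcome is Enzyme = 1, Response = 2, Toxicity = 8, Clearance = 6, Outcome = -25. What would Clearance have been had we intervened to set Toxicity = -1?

The intervention breaks the incoming arrows to Toxicity: Toxicity := Response + 6 no longer applies, and Toxicity = -1.
Clearance = min(Enzyme, Toxicity) + 5  [with Enzyme=1, Toxicity=-1]  = 4

4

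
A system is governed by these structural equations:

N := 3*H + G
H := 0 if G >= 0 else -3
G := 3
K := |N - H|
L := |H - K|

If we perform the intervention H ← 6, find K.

Under do(H=6), the mechanism H := 0 if G >= 0 else -3 is discarded; H is fixed at 6.
N = 3*H + G  [with H=6, G=3]  = 21
K = |N - H|  [with N=21, H=6]  = 15

15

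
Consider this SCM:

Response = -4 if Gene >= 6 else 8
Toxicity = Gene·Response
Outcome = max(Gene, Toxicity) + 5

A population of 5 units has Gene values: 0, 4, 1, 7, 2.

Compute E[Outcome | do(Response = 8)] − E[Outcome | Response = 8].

do(Response=8) breaks Response's dependence on Gene. With Response=8 fixed, Outcome across the units is 5, 37, 13, 61, 21, mean 27.4.
Observing Response=8 restricts to units where Response's equation naturally yields 8: Gene ∈ {0, 4, 1, 2}. In that subpopulation Outcome = 5, 37, 13, 21, mean 19.
Difference = 27.4 − 19 = 8.4.

8.4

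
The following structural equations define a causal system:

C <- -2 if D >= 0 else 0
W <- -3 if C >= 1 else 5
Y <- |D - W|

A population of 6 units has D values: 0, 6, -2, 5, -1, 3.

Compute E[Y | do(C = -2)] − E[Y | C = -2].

do(C=-2) breaks C's dependence on D. With C=-2 fixed, Y across the units is 5, 1, 7, 0, 6, 2, mean 3.5.
E[Y|C=-2] averages over only the 4 units with C=-2 (D = 0, 6, 5, 3): Y = 5, 1, 0, 2, mean 2.
Difference = 3.5 − 2 = 1.5.

1.5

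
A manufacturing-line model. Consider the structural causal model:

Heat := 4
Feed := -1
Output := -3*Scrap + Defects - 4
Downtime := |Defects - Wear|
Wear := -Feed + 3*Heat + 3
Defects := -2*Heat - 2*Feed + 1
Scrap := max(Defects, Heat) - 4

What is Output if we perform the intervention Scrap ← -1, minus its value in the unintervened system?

3

The intervention breaks the incoming arrows to Scrap: Scrap := max(Defects, Heat) - 4 no longer applies, and Scrap = -1.
Defects = -2*Heat - 2*Feed + 1  [with Heat=4, Feed=-1]  = -5
Output = -3*Scrap + Defects - 4  [with Scrap=-1, Defects=-5]  = -6
Without intervention: Defects = -2*Heat - 2*Feed + 1  [with Heat=4, Feed=-1]  = -5; Scrap = max(Defects, Heat) - 4  [with Defects=-5, Heat=4]  = 0; Output = -3*Scrap + Defects - 4  [with Scrap=0, Defects=-5]  = -9.
Change = -6 − (-9) = 3.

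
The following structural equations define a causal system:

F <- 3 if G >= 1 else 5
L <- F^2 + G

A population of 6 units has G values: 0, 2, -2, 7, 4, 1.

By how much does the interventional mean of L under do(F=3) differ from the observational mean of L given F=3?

Every unit gets F=3 under the intervention. L values become 9, 11, 7, 16, 13, 10; E[L|do(F=3)] = 11.
E[L|F=3] averages over only the 4 units with F=3 (G = 2, 7, 4, 1): L = 11, 16, 13, 10, mean 12.5.
Difference = 11 − 12.5 = -1.5.

-1.5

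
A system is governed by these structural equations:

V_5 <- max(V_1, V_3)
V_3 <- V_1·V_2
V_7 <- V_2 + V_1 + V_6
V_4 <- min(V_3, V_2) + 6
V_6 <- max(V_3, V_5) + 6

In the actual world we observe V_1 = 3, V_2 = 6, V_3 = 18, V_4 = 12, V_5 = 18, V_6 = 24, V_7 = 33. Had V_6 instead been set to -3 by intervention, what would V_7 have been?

6

Intervening sets V_6 = -3 and removes its equation (V_6 <- max(V_3, V_5) + 6).
V_7 = V_2 + V_1 + V_6  [with V_2=6, V_1=3, V_6=-3]  = 6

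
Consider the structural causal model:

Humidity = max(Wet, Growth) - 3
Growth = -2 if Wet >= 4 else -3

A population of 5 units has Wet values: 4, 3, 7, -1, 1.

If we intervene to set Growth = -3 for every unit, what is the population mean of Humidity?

Under do(Growth=-3), Growth's equation is replaced by Growth=-3 for every unit. Per-unit Humidity: 1, 0, 4, -4, -2. Mean = -0.2.

-0.2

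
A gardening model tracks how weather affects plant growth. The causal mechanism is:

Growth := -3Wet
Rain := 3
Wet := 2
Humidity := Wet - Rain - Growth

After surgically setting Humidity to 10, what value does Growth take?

Under do(Humidity=10), the mechanism Humidity := Wet - Rain - Growth is discarded; Humidity is fixed at 10.
Since Growth is not a descendant of the intervened variable, it is unaffected.
Growth = -3Wet  [with Wet=2]  = -6

-6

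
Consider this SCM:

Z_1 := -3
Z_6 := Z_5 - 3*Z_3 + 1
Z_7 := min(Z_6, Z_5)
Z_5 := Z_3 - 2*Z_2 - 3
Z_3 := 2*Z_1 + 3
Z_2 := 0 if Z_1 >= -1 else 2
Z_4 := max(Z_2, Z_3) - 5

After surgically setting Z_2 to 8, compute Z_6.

Under do(Z_2=8), the mechanism Z_2 := 0 if Z_1 >= -1 else 2 is discarded; Z_2 is fixed at 8.
Z_3 = 2*Z_1 + 3  [with Z_1=-3]  = -3
Z_5 = Z_3 - 2*Z_2 - 3  [with Z_3=-3, Z_2=8]  = -22
Z_6 = Z_5 - 3*Z_3 + 1  [with Z_5=-22, Z_3=-3]  = -12

-12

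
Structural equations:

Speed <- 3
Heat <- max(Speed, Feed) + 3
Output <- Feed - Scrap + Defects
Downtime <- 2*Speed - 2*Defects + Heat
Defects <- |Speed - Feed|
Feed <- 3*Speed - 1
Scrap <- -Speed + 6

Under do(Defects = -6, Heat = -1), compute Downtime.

17

The joint intervention fixes Defects = -6, Heat = -1, removing each variable's own equation.
Downtime = 2*Speed - 2*Defects + Heat  [with Speed=3, Defects=-6, Heat=-1]  = 17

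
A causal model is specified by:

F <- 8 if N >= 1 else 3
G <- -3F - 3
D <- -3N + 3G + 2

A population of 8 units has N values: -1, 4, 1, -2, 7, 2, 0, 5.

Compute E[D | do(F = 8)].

Under do(F=8), F's equation is replaced by F=8 for every unit. Per-unit D: -76, -91, -82, -73, -100, -85, -79, -94. Mean = -85.

-85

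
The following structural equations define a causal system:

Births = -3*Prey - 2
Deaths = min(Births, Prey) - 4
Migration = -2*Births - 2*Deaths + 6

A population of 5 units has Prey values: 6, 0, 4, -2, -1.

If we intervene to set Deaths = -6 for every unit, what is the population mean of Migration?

Under do(Deaths=-6), Deaths's equation is replaced by Deaths=-6 for every unit. Per-unit Migration: 58, 22, 46, 10, 16. Mean = 30.4.

30.4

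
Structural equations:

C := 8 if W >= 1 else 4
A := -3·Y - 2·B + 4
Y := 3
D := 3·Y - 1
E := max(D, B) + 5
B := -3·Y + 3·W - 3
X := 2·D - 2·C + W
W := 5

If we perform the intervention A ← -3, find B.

Under do(A=-3), the mechanism A := -3·Y - 2·B + 4 is discarded; A is fixed at -3.
Since B is not a descendant of the intervened variable, it is unaffected.
B = -3·Y + 3·W - 3  [with Y=3, W=5]  = 3

3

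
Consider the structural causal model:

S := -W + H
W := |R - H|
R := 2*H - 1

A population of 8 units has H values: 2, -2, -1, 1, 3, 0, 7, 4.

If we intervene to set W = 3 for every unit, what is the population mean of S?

The intervention sets W=3 in all 8 units regardless of H. Recomputing S per unit gives -1, -5, -4, -2, 0, -3, 4, 1; average -1.25.

-1.25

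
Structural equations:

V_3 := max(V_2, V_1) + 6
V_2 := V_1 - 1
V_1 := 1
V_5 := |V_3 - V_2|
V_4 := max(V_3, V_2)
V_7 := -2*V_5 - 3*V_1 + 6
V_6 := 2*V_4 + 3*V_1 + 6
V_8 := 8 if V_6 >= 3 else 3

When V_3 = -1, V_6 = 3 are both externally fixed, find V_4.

0

Setting V_3 = -1, V_6 = 3 by intervention discards those variables' equations.
V_2 = V_1 - 1  [with V_1=1]  = 0
V_4 = max(V_3, V_2)  [with V_3=-1, V_2=0]  = 0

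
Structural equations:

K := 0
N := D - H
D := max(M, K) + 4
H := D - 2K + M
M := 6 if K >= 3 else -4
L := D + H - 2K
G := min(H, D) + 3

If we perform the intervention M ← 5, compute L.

23

Under do(M=5), the mechanism M := 6 if K >= 3 else -4 is discarded; M is fixed at 5.
D = max(M, K) + 4  [with M=5, K=0]  = 9
H = D - 2K + M  [with D=9, K=0, M=5]  = 14
L = D + H - 2K  [with D=9, H=14, K=0]  = 23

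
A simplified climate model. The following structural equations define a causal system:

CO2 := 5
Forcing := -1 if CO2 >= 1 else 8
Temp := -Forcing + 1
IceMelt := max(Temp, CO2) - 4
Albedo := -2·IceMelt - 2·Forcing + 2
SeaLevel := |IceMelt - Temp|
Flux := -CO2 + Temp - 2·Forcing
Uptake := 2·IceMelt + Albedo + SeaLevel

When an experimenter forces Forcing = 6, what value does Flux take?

-22

Under do(Forcing=6), the mechanism Forcing := -1 if CO2 >= 1 else 8 is discarded; Forcing is fixed at 6.
Temp = -Forcing + 1  [with Forcing=6]  = -5
Flux = -CO2 + Temp - 2·Forcing  [with CO2=5, Temp=-5, Forcing=6]  = -22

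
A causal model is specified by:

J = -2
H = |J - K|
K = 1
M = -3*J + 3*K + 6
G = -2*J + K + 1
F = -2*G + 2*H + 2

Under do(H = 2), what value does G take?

do(H=2) replaces the equation H = |J - K| with the constant H = 2.
G is not downstream of the intervention, so its value is determined by the original equations.
G = -2*J + K + 1  [with J=-2, K=1]  = 6

6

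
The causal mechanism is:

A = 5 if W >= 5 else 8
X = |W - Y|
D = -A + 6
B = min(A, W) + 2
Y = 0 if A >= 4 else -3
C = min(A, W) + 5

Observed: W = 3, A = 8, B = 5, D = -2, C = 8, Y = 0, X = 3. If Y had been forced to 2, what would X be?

1

Intervening sets Y = 2 and removes its equation (Y = 0 if A >= 4 else -3).
X = |W - Y|  [with W=3, Y=2]  = 1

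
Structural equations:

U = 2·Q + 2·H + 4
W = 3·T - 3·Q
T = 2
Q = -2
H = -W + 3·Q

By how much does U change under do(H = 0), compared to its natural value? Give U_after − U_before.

Intervening sets H = 0 and removes its equation (H = -W + 3·Q).
U = 2·Q + 2·H + 4  [with Q=-2, H=0]  = 0
Without intervention: W = 3·T - 3·Q  [with T=2, Q=-2]  = 12; H = -W + 3·Q  [with W=12, Q=-2]  = -18; U = 2·Q + 2·H + 4  [with Q=-2, H=-18]  = -36.
Change = 0 − (-36) = 36.

36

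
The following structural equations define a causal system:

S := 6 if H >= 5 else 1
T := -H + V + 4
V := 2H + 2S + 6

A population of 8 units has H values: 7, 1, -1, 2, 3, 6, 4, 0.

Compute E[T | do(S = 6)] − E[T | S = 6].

-3.75

Under do(S=6), S's equation is replaced by S=6 for every unit. Per-unit T: 29, 23, 21, 24, 25, 28, 26, 22. Mean = 24.75.
E[T|S=6] averages over only the 2 units with S=6 (H = 7, 6): T = 29, 28, mean 28.5.
Difference = 24.75 − 28.5 = -3.75.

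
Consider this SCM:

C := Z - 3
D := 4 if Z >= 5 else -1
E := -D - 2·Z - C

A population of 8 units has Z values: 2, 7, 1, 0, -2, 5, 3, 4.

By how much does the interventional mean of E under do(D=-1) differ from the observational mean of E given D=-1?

-3.5

do(D=-1) breaks D's dependence on Z. With D=-1 fixed, E across the units is -2, -17, 1, 4, 10, -11, -5, -8, mean -3.5.
E[E|D=-1] averages over only the 6 units with D=-1 (Z = 2, 1, 0, -2, 3, 4): E = -2, 1, 4, 10, -5, -8, mean 0.
Difference = -3.5 − 0 = -3.5.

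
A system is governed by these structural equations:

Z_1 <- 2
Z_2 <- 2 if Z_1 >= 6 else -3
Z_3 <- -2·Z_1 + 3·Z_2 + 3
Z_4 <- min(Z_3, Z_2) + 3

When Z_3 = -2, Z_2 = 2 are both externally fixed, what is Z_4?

1

The joint intervention fixes Z_3 = -2, Z_2 = 2, removing each variable's own equation.
Z_4 = min(Z_3, Z_2) + 3  [with Z_3=-2, Z_2=2]  = 1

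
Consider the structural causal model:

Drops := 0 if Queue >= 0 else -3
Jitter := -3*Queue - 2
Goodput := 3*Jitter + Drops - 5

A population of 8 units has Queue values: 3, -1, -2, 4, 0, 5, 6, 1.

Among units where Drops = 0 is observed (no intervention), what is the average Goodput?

Observing Drops=0 restricts to units where Drops's equation naturally yields 0: Queue ∈ {3, 4, 0, 5, 6, 1}. In that subpopulation Goodput = -38, -47, -11, -56, -65, -20, mean -39.5.

-39.5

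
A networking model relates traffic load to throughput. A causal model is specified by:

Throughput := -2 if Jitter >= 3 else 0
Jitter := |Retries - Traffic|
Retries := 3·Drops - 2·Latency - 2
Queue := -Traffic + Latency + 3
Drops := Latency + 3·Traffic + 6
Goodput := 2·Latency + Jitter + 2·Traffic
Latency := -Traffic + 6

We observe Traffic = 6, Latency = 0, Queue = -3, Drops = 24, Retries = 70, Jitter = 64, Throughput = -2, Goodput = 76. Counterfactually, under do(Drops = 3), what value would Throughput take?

The intervention breaks the incoming arrows to Drops: Drops := Latency + 3·Traffic + 6 no longer applies, and Drops = 3.
Latency = -Traffic + 6  [with Traffic=6]  = 0
Retries = 3·Drops - 2·Latency - 2  [with Drops=3, Latency=0]  = 7
Jitter = |Retries - Traffic|  [with Retries=7, Traffic=6]  = 1
Throughput = -2 if Jitter >= 3 else 0  [with Jitter=1]  = 0

0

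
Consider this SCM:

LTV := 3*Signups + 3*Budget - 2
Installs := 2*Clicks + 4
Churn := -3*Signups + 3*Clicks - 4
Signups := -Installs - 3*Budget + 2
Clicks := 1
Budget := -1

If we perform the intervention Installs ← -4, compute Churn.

do(Installs=-4) replaces the equation Installs := 2*Clicks + 4 with the constant Installs = -4.
Signups = -Installs - 3*Budget + 2  [with Installs=-4, Budget=-1]  = 9
Churn = -3*Signups + 3*Clicks - 4  [with Signups=9, Clicks=1]  = -28

-28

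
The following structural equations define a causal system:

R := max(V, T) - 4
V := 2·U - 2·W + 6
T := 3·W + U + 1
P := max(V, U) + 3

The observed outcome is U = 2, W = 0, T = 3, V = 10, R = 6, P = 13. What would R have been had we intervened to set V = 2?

Intervening sets V = 2 and removes its equation (V := 2·U - 2·W + 6).
T = 3·W + U + 1  [with W=0, U=2]  = 3
R = max(V, T) - 4  [with V=2, T=3]  = -1

-1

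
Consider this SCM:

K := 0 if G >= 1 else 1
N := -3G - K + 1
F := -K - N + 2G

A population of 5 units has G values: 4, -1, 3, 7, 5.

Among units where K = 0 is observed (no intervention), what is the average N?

-13.25

E[N|K=0] averages over only the 4 units with K=0 (G = 4, 3, 7, 5): N = -11, -8, -20, -14, mean -13.25.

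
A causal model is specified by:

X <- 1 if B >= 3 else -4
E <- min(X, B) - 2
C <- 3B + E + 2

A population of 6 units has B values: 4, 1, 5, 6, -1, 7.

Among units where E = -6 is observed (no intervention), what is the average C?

E[C|E=-6] averages over only the 2 units with E=-6 (B = 1, -1): C = -1, -7, mean -4.

-4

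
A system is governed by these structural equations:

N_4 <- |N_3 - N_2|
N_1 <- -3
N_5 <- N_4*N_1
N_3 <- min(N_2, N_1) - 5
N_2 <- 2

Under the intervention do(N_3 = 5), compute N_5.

do(N_3=5) replaces the equation N_3 <- min(N_2, N_1) - 5 with the constant N_3 = 5.
N_4 = |N_3 - N_2|  [with N_3=5, N_2=2]  = 3
N_5 = N_4*N_1  [with N_4=3, N_1=-3]  = -9

-9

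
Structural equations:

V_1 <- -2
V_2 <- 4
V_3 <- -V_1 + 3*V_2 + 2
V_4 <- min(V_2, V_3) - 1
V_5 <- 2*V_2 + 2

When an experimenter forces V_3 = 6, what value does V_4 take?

The intervention breaks the incoming arrows to V_3: V_3 <- -V_1 + 3*V_2 + 2 no longer applies, and V_3 = 6.
V_4 = min(V_2, V_3) - 1  [with V_2=4, V_3=6]  = 3

3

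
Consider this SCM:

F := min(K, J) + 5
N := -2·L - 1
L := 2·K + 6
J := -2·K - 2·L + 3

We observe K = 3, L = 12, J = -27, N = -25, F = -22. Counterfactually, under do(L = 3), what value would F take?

-4

do(L=3) replaces the equation L := 2·K + 6 with the constant L = 3.
J = -2·K - 2·L + 3  [with K=3, L=3]  = -9
F = min(K, J) + 5  [with K=3, J=-9]  = -4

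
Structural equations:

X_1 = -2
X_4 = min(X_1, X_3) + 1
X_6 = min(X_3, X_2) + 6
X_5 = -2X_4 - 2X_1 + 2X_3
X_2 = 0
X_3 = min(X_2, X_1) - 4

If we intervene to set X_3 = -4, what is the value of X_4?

The intervention breaks the incoming arrows to X_3: X_3 = min(X_2, X_1) - 4 no longer applies, and X_3 = -4.
X_4 = min(X_1, X_3) + 1  [with X_1=-2, X_3=-4]  = -3

-3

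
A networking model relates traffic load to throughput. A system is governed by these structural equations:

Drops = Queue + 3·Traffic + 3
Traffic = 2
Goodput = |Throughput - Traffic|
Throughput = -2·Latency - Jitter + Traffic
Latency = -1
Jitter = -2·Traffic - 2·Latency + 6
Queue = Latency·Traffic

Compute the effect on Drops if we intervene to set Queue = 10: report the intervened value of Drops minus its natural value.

12

The intervention breaks the incoming arrows to Queue: Queue = Latency·Traffic no longer applies, and Queue = 10.
Drops = Queue + 3·Traffic + 3  [with Queue=10, Traffic=2]  = 19
Without intervention: Queue = Latency·Traffic  [with Latency=-1, Traffic=2]  = -2; Drops = Queue + 3·Traffic + 3  [with Queue=-2, Traffic=2]  = 7.
Change = 19 − 7 = 12.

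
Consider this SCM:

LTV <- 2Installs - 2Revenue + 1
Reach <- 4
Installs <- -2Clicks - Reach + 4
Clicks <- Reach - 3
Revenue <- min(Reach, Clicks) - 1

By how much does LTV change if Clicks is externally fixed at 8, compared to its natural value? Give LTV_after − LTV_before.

-34

do(Clicks=8) replaces the equation Clicks <- Reach - 3 with the constant Clicks = 8.
Installs = -2Clicks - Reach + 4  [with Clicks=8, Reach=4]  = -16
Revenue = min(Reach, Clicks) - 1  [with Reach=4, Clicks=8]  = 3
LTV = 2Installs - 2Revenue + 1  [with Installs=-16, Revenue=3]  = -37
Without intervention: Clicks = Reach - 3  [with Reach=4]  = 1; Installs = -2Clicks - Reach + 4  [with Clicks=1, Reach=4]  = -2; Revenue = min(Reach, Clicks) - 1  [with Reach=4, Clicks=1]  = 0; LTV = 2Installs - 2Revenue + 1  [with Installs=-2, Revenue=0]  = -3.
Change = -37 − (-3) = -34.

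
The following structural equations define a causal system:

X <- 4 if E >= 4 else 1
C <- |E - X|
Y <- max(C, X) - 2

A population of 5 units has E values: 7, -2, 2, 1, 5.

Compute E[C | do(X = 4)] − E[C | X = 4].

do(X=4) breaks X's dependence on E. With X=4 fixed, C across the units is 3, 6, 2, 3, 1, mean 3.
Conditioning on X=4 selects the 2 unit(s) with E ∈ {7, 5}. Their C values: 3, 1. Mean = 2.
Difference = 3 − 2 = 1.

1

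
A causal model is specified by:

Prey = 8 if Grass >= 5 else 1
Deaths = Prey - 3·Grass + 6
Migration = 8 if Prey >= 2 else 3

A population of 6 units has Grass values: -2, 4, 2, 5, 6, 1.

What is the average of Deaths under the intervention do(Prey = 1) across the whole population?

The intervention sets Prey=1 in all 6 units regardless of Grass. Recomputing Deaths per unit gives 13, -5, 1, -8, -11, 4; average -1.

-1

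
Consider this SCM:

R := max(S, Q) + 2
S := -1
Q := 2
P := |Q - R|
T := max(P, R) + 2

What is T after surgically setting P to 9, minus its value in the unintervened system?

5

Intervening sets P = 9 and removes its equation (P := |Q - R|).
R = max(S, Q) + 2  [with S=-1, Q=2]  = 4
T = max(P, R) + 2  [with P=9, R=4]  = 11
Without intervention: R = max(S, Q) + 2  [with S=-1, Q=2]  = 4; P = |Q - R|  [with Q=2, R=4]  = 2; T = max(P, R) + 2  [with P=2, R=4]  = 6.
Change = 11 − 6 = 5.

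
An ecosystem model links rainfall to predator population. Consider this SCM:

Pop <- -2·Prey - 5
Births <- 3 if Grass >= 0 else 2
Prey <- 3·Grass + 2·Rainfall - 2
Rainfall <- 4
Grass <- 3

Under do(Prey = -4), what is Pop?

do(Prey=-4) replaces the equation Prey <- 3·Grass + 2·Rainfall - 2 with the constant Prey = -4.
Pop = -2·Prey - 5  [with Prey=-4]  = 3

3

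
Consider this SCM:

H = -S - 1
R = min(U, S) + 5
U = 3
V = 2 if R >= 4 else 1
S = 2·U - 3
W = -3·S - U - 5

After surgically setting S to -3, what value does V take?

Under do(S=-3), the mechanism S = 2·U - 3 is discarded; S is fixed at -3.
R = min(U, S) + 5  [with U=3, S=-3]  = 2
V = 2 if R >= 4 else 1  [with R=2]  = 1

1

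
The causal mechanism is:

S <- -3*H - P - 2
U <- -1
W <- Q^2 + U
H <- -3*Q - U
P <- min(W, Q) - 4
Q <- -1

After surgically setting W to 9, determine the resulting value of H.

4

The intervention breaks the incoming arrows to W: W <- Q^2 + U no longer applies, and W = 9.
H is not downstream of the intervention, so its value is determined by the original equations.
H = -3*Q - U  [with Q=-1, U=-1]  = 4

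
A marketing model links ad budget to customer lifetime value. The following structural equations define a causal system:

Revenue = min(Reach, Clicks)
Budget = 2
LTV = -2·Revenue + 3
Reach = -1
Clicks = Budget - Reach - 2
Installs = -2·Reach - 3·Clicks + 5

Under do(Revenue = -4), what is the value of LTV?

11

The intervention breaks the incoming arrows to Revenue: Revenue = min(Reach, Clicks) no longer applies, and Revenue = -4.
LTV = -2·Revenue + 3  [with Revenue=-4]  = 11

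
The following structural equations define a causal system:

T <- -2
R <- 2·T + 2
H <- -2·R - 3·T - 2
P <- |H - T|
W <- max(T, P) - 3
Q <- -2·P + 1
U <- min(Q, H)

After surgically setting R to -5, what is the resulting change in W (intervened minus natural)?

6

do(R=-5) replaces the equation R <- 2·T + 2 with the constant R = -5.
H = -2·R - 3·T - 2  [with R=-5, T=-2]  = 14
P = |H - T|  [with H=14, T=-2]  = 16
W = max(T, P) - 3  [with T=-2, P=16]  = 13
Without intervention: R = 2·T + 2  [with T=-2]  = -2; H = -2·R - 3·T - 2  [with R=-2, T=-2]  = 8; P = |H - T|  [with H=8, T=-2]  = 10; W = max(T, P) - 3  [with T=-2, P=10]  = 7.
Change = 13 − 7 = 6.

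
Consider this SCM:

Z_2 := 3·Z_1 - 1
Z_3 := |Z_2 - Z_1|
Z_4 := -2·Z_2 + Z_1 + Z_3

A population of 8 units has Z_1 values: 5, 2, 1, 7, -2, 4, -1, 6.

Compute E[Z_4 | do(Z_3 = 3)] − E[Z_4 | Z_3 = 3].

The intervention sets Z_3=3 in all 8 units regardless of Z_1. Recomputing Z_4 per unit gives -20, -5, 0, -30, 15, -15, 10, -25; average -8.75.
Conditioning on Z_3=3 selects the 2 unit(s) with Z_1 ∈ {2, -1}. Their Z_4 values: -5, 10. Mean = 2.5.
Difference = -8.75 − 2.5 = -11.25.

-11.25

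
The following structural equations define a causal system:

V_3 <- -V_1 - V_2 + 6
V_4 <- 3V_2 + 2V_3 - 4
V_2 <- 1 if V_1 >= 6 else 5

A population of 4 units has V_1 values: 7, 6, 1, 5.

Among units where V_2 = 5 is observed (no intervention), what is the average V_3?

-2

Observing V_2=5 restricts to units where V_2's equation naturally yields 5: V_1 ∈ {1, 5}. In that subpopulation V_3 = 0, -4, mean -2.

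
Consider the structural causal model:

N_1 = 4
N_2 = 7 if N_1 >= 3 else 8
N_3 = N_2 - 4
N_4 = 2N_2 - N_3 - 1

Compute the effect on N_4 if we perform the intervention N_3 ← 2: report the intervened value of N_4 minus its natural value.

1

The intervention breaks the incoming arrows to N_3: N_3 = N_2 - 4 no longer applies, and N_3 = 2.
N_2 = 7 if N_1 >= 3 else 8  [with N_1=4]  = 7
N_4 = 2N_2 - N_3 - 1  [with N_2=7, N_3=2]  = 11
Without intervention: N_2 = 7 if N_1 >= 3 else 8  [with N_1=4]  = 7; N_3 = N_2 - 4  [with N_2=7]  = 3; N_4 = 2N_2 - N_3 - 1  [with N_2=7, N_3=3]  = 10.
Change = 11 − 10 = 1.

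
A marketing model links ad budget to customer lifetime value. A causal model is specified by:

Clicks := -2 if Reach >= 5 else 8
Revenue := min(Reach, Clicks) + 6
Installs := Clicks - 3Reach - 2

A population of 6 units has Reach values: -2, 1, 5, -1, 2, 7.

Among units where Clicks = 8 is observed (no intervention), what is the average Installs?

Conditioning on Clicks=8 selects the 4 unit(s) with Reach ∈ {-2, 1, -1, 2}. Their Installs values: 12, 3, 9, 0. Mean = 6.

6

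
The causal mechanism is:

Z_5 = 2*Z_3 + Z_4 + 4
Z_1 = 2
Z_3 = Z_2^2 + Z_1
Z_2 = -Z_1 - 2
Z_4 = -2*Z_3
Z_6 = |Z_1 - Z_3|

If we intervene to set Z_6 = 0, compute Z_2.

-4

do(Z_6=0) replaces the equation Z_6 = |Z_1 - Z_3| with the constant Z_6 = 0.
Z_2 is not downstream of the intervention, so its value is determined by the original equations.
Z_2 = -Z_1 - 2  [with Z_1=2]  = -4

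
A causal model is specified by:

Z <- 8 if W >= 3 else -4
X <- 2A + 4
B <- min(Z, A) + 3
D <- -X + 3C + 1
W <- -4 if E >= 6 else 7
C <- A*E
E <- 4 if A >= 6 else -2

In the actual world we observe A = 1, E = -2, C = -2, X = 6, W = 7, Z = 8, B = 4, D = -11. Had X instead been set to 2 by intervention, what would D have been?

-7

do(X=2) replaces the equation X <- 2A + 4 with the constant X = 2.
E = 4 if A >= 6 else -2  [with A=1]  = -2
C = A*E  [with A=1, E=-2]  = -2
D = -X + 3C + 1  [with X=2, C=-2]  = -7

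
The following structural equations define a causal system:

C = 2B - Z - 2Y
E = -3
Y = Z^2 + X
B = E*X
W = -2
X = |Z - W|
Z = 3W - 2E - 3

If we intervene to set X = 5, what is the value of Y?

Under do(X=5), the mechanism X = |Z - W| is discarded; X is fixed at 5.
Z = 3W - 2E - 3  [with W=-2, E=-3]  = -3
Y = Z^2 + X  [with Z=-3, X=5]  = 14

14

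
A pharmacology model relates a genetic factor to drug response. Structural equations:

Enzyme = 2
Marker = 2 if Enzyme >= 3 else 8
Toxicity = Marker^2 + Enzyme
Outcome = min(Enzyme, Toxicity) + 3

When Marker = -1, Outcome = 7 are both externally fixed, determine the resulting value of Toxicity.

3

The joint intervention fixes Marker = -1, Outcome = 7, removing each variable's own equation.
Toxicity = Marker^2 + Enzyme  [with Marker=-1, Enzyme=2]  = 3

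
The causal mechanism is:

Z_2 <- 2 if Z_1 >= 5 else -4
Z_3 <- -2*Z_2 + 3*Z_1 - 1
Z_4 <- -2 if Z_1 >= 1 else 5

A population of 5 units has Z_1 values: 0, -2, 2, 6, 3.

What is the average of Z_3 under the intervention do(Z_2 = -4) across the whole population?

do(Z_2=-4) breaks Z_2's dependence on Z_1. With Z_2=-4 fixed, Z_3 across the units is 7, 1, 13, 25, 16, mean 12.4.

12.4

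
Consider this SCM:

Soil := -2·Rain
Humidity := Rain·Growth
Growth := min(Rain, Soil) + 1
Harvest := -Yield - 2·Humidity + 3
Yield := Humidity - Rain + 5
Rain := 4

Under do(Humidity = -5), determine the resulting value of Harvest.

17

Under do(Humidity=-5), the mechanism Humidity := Rain·Growth is discarded; Humidity is fixed at -5.
Yield = Humidity - Rain + 5  [with Humidity=-5, Rain=4]  = -4
Harvest = -Yield - 2·Humidity + 3  [with Yield=-4, Humidity=-5]  = 17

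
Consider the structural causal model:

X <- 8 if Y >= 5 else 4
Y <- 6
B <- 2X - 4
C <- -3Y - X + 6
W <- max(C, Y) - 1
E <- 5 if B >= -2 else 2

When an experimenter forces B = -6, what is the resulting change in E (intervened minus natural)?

The intervention breaks the incoming arrows to B: B <- 2X - 4 no longer applies, and B = -6.
E = 5 if B >= -2 else 2  [with B=-6]  = 2
Without intervention: X = 8 if Y >= 5 else 4  [with Y=6]  = 8; B = 2X - 4  [with X=8]  = 12; E = 5 if B >= -2 else 2  [with B=12]  = 5.
Change = 2 − 5 = -3.

-3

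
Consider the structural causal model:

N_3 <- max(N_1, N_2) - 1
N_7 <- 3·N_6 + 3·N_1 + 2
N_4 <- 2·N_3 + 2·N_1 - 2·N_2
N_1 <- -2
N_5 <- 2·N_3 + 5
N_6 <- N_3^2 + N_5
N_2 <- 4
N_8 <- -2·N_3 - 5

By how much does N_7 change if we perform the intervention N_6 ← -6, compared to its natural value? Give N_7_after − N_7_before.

-78

Intervening sets N_6 = -6 and removes its equation (N_6 <- N_3^2 + N_5).
N_7 = 3·N_6 + 3·N_1 + 2  [with N_6=-6, N_1=-2]  = -22
Without intervention: N_3 = max(N_1, N_2) - 1  [with N_1=-2, N_2=4]  = 3; N_5 = 2·N_3 + 5  [with N_3=3]  = 11; N_6 = N_3^2 + N_5  [with N_3=3, N_5=11]  = 20; N_7 = 3·N_6 + 3·N_1 + 2  [with N_6=20, N_1=-2]  = 56.
Change = -22 − 56 = -78.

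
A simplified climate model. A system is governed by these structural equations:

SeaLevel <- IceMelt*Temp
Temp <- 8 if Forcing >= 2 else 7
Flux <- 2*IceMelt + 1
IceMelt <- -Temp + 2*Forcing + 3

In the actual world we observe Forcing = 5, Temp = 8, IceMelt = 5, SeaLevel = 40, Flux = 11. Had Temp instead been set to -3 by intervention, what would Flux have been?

33

do(Temp=-3) replaces the equation Temp <- 8 if Forcing >= 2 else 7 with the constant Temp = -3.
IceMelt = -Temp + 2*Forcing + 3  [with Temp=-3, Forcing=5]  = 16
Flux = 2*IceMelt + 1  [with IceMelt=16]  = 33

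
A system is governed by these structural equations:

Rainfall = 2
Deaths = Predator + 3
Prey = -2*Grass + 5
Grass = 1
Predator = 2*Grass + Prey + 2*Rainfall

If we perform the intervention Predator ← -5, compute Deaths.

-2

Intervening sets Predator = -5 and removes its equation (Predator = 2*Grass + Prey + 2*Rainfall).
Deaths = Predator + 3  [with Predator=-5]  = -2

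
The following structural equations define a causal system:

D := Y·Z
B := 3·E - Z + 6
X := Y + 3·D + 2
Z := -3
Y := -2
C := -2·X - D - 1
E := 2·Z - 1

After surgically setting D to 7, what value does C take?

The intervention breaks the incoming arrows to D: D := Y·Z no longer applies, and D = 7.
X = Y + 3·D + 2  [with Y=-2, D=7]  = 21
C = -2·X - D - 1  [with X=21, D=7]  = -50

-50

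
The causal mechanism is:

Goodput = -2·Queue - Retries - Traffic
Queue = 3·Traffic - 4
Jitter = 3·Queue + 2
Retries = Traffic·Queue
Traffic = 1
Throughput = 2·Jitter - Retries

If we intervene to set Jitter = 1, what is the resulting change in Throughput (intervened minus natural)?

Intervening sets Jitter = 1 and removes its equation (Jitter = 3·Queue + 2).
Queue = 3·Traffic - 4  [with Traffic=1]  = -1
Retries = Traffic·Queue  [with Traffic=1, Queue=-1]  = -1
Throughput = 2·Jitter - Retries  [with Jitter=1, Retries=-1]  = 3
Without intervention: Queue = 3·Traffic - 4  [with Traffic=1]  = -1; Retries = Traffic·Queue  [with Traffic=1, Queue=-1]  = -1; Jitter = 3·Queue + 2  [with Queue=-1]  = -1; Throughput = 2·Jitter - Retries  [with Jitter=-1, Retries=-1]  = -1.
Change = 3 − (-1) = 4.

4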